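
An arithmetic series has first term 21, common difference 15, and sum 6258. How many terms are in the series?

Using S = n/2 × [2a + (n-1)d]
6258 = n/2 × [2(21) + (n-1)(15)]
6258 = n/2 × [42 + 15n - 15]
12516 = n × [27 + 15n]
15n² + (27)n - 12516 = 0
Discriminant: Δ = (27)² - 4(15)(-12516) = 729 + 750960 = 751689
√Δ = 867
n = [-(27) + √Δ] / (2·15) = (-27 + 867) / 30 = 840 / 30 = 28
(The negative root is discarded since n must be a positive integer.)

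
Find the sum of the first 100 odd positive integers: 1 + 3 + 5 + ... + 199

Sum of first n odd numbers = n²
= 100²
= 10000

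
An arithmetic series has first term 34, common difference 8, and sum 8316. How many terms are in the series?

Using S = n/2 × [2a + (n-1)d]
8316 = n/2 × [2(34) + (n-1)(8)]
8316 = n/2 × [68 + 8n - 8]
16632 = n × [60 + 8n]
8n² + (60)n - 16632 = 0
Discriminant: Δ = (60)² - 4(8)(-16632) = 3600 + 532224 = 535824
√Δ = 732
n = [-(60) + √Δ] / (2·8) = (-60 + 732) / 16 = 672 / 16 = 42
(The negative root is discarded since n must be a positive integer.)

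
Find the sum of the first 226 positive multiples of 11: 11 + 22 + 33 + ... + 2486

Factor out 11: = 11(1 + 2 + ... + 226) = 11 × n(n+1)/2
= 11 × 226×227/2
= 11 × 25651
= 282161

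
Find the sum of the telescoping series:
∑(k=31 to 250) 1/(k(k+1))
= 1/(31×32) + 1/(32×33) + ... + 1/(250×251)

Partial fractions: 1/(k(k+1)) = 1/k - 1/(k+1)
The series telescopes:
= (1/31 - 1/32) + (1/32 - 1/33) + ... + (1/250 - 1/251)
= 1/31 - 1/251
= 220/7781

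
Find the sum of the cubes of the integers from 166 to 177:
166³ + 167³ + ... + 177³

Use ∑_{k=1}^{n} k³ = [n(n+1)/2]², then subtract the first 165 terms.
∑_{k=1}^{177} k³ = [177×178/2]² = 15753² = 248157009
∑_{k=1}^{165} k³ = [165×166/2]² = 13695² = 187553025
∑_{k=166}^{177} k³ = 248157009 - 187553025 = 60603984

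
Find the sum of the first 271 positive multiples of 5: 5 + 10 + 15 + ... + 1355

Factor out 5: = 5(1 + 2 + ... + 271) = 5 × n(n+1)/2
= 5 × 271×272/2
= 5 × 36856
= 184280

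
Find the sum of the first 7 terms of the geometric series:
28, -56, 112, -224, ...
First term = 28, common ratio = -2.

Sₙ = a(1 - rⁿ) / (1 - r)
S_7 = 28(1 - (-2)^7) / (1 - (-2))
S_7 = 28(1 - (-128)) / (3)
S_7 = 1204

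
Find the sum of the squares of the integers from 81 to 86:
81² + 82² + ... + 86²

Use ∑_{k=1}^{n} k² = n(n+1)(2n+1)/6, then subtract the first 80 terms.
∑_{k=1}^{86} k² = 86×87×173/6 = 215731
∑_{k=1}^{80} k² = 80×81×161/6 = 173880
∑_{k=81}^{86} k² = 215731 - 173880 = 41851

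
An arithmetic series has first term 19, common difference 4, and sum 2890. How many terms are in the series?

Using S = n/2 × [2a + (n-1)d]
2890 = n/2 × [2(19) + (n-1)(4)]
2890 = n/2 × [38 + 4n - 4]
5780 = n × [34 + 4n]
4n² + (34)n - 5780 = 0
Discriminant: Δ = (34)² - 4(4)(-5780) = 1156 + 92480 = 93636
√Δ = 306
n = [-(34) + √Δ] / (2·4) = (-34 + 306) / 8 = 272 / 8 = 34
(The negative root is discarded since n must be a positive integer.)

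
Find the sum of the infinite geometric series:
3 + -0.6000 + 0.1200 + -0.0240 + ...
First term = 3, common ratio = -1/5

For |r| < 1, S = a / (1 - r)
S = 3 / (1 - (-1/5))
S = 3 / (6/5)
S = 5/2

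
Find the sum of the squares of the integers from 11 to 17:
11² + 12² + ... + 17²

Use ∑_{k=1}^{n} k² = n(n+1)(2n+1)/6, then subtract the first 10 terms.
∑_{k=1}^{17} k² = 17×18×35/6 = 1785
∑_{k=1}^{10} k² = 10×11×21/6 = 385
∑_{k=11}^{17} k² = 1785 - 385 = 1400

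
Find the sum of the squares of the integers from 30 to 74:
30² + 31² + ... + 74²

Use ∑_{k=1}^{n} k² = n(n+1)(2n+1)/6, then subtract the first 29 terms.
∑_{k=1}^{74} k² = 74×75×149/6 = 137825
∑_{k=1}^{29} k² = 29×30×59/6 = 8555
∑_{k=30}^{74} k² = 137825 - 8555 = 129270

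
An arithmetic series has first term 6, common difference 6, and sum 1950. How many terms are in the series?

Using S = n/2 × [2a + (n-1)d]
1950 = n/2 × [2(6) + (n-1)(6)]
1950 = n/2 × [12 + 6n - 6]
3900 = n × [6 + 6n]
6n² + (6)n - 3900 = 0
Discriminant: Δ = (6)² - 4(6)(-3900) = 36 + 93600 = 93636
√Δ = 306
n = [-(6) + √Δ] / (2·6) = (-6 + 306) / 12 = 300 / 12 = 25
(The negative root is discarded since n must be a positive integer.)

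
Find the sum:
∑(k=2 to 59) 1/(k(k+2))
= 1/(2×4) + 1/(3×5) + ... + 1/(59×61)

Partial fractions: 1/(k(k+2)) = (1/2)[1/k - 1/(k+2)]
Telescoping leaves the first two and last two terms:
= (1/2)[1/2 + 1/3 - 1/60 - 1/61]
= 2929/7320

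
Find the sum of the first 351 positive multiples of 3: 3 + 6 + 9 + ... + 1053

Factor out 3: = 3(1 + 2 + ... + 351) = 3 × n(n+1)/2
= 3 × 351×352/2
= 3 × 61776
= 185328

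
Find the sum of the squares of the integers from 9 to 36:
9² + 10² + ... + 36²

Use ∑_{k=1}^{n} k² = n(n+1)(2n+1)/6, then subtract the first 8 terms.
∑_{k=1}^{36} k² = 36×37×73/6 = 16206
∑_{k=1}^{8} k² = 8×9×17/6 = 204
∑_{k=9}^{36} k² = 16206 - 204 = 16002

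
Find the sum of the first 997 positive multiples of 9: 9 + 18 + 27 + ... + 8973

Factor out 9: = 9(1 + 2 + ... + 997) = 9 × n(n+1)/2
= 9 × 997×998/2
= 9 × 497503
= 4477527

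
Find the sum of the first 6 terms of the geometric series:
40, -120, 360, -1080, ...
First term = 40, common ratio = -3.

Sₙ = a(1 - rⁿ) / (1 - r)
S_6 = 40(1 - (-3)^6) / (1 - (-3))
S_6 = 40(1 - 729) / (4)
S_6 = -7280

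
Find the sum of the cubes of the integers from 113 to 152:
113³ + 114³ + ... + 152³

Use ∑_{k=1}^{n} k³ = [n(n+1)/2]², then subtract the first 112 terms.
∑_{k=1}^{152} k³ = [152×153/2]² = 11628² = 135210384
∑_{k=1}^{112} k³ = [112×113/2]² = 6328² = 40043584
∑_{k=113}^{152} k³ = 135210384 - 40043584 = 95166800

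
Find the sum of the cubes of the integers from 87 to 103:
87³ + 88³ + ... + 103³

Use ∑_{k=1}^{n} k³ = [n(n+1)/2]², then subtract the first 86 terms.
∑_{k=1}^{103} k³ = [103×104/2]² = 5356² = 28686736
∑_{k=1}^{86} k³ = [86×87/2]² = 3741² = 13995081
∑_{k=87}^{103} k³ = 28686736 - 13995081 = 14691655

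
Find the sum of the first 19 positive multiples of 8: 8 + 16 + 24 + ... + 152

Factor out 8: = 8(1 + 2 + ... + 19) = 8 × n(n+1)/2
= 8 × 19×20/2
= 8 × 190
= 1520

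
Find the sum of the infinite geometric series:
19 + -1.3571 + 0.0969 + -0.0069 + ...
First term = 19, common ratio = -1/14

For |r| < 1, S = a / (1 - r)
S = 19 / (1 - (-1/14))
S = 19 / (15/14)
S = 266/15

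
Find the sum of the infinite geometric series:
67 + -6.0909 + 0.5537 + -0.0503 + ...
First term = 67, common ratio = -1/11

For |r| < 1, S = a / (1 - r)
S = 67 / (1 - (-1/11))
S = 67 / (12/11)
S = 737/12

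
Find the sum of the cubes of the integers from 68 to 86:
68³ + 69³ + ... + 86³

Use ∑_{k=1}^{n} k³ = [n(n+1)/2]², then subtract the first 67 terms.
∑_{k=1}^{86} k³ = [86×87/2]² = 3741² = 13995081
∑_{k=1}^{67} k³ = [67×68/2]² = 2278² = 5189284
∑_{k=68}^{86} k³ = 13995081 - 5189284 = 8805797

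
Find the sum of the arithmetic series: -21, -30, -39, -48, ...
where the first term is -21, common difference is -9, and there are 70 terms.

Sₙ = n/2 × (first + last)
Last term = a + (n-1)d = -21 + (70-1)×(-9) = -642
S_70 = 70/2 × (-21 + (-642))
S_70 = 70/2 × (-663) = -23205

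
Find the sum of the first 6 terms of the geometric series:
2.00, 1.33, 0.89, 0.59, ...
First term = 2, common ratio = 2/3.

Sₙ = a(1 - rⁿ) / (1 - r)
S_6 = 2(1 - (2/3)^6) / (1 - (2/3))
S_6 = 2(1 - (64/729)) / (1/3)
S_6 = 1330/243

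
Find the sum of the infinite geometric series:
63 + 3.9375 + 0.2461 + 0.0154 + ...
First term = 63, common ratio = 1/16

For |r| < 1, S = a / (1 - r)
S = 63 / (1 - (1/16))
S = 63 / (15/16)
S = 336/5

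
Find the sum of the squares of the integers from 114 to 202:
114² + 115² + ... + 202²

Use ∑_{k=1}^{n} k² = n(n+1)(2n+1)/6, then subtract the first 113 terms.
∑_{k=1}^{202} k² = 202×203×405/6 = 2767905
∑_{k=1}^{113} k² = 113×114×227/6 = 487369
∑_{k=114}^{202} k² = 2767905 - 487369 = 2280536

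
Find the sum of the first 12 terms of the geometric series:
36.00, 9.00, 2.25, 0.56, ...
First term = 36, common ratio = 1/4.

Sₙ = a(1 - rⁿ) / (1 - r)
S_12 = 36(1 - (1/4)^12) / (1 - (1/4))
S_12 = 36(1 - (1/16777216)) / (3/4)
S_12 = 50331645/1048576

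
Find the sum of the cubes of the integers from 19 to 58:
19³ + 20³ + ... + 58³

Use ∑_{k=1}^{n} k³ = [n(n+1)/2]², then subtract the first 18 terms.
∑_{k=1}^{58} k³ = [58×59/2]² = 1711² = 2927521
∑_{k=1}^{18} k³ = [18×19/2]² = 171² = 29241
∑_{k=19}^{58} k³ = 2927521 - 29241 = 2898280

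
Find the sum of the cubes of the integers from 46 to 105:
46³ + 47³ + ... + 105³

Use ∑_{k=1}^{n} k³ = [n(n+1)/2]², then subtract the first 45 terms.
∑_{k=1}^{105} k³ = [105×106/2]² = 5565² = 30969225
∑_{k=1}^{45} k³ = [45×46/2]² = 1035² = 1071225
∑_{k=46}^{105} k³ = 30969225 - 1071225 = 29898000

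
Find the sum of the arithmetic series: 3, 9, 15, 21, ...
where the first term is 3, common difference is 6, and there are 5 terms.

Sₙ = n/2 × (first + last)
Last term = a + (n-1)d = 3 + (5-1)×6 = 27
S_5 = 5/2 × (3 + 27)
S_5 = 5/2 × 30 = 75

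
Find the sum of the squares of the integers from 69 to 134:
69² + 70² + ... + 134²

Use ∑_{k=1}^{n} k² = n(n+1)(2n+1)/6, then subtract the first 68 terms.
∑_{k=1}^{134} k² = 134×135×269/6 = 811035
∑_{k=1}^{68} k² = 68×69×137/6 = 107134
∑_{k=69}^{134} k² = 811035 - 107134 = 703901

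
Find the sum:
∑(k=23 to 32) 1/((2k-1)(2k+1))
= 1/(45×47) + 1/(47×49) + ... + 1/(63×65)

Partial fractions: 1/((2k-1)(2k+1)) = (1/2)[1/(2k-1) - 1/(2k+1)]
The series telescopes:
= (1/2)[1/45 - 1/65]
= 2/585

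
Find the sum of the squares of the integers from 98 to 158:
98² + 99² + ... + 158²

Use ∑_{k=1}^{n} k² = n(n+1)(2n+1)/6, then subtract the first 97 terms.
∑_{k=1}^{158} k² = 158×159×317/6 = 1327279
∑_{k=1}^{97} k² = 97×98×195/6 = 308945
∑_{k=98}^{158} k² = 1327279 - 308945 = 1018334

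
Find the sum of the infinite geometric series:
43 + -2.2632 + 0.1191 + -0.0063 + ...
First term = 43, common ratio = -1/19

For |r| < 1, S = a / (1 - r)
S = 43 / (1 - (-1/19))
S = 43 / (20/19)
S = 817/20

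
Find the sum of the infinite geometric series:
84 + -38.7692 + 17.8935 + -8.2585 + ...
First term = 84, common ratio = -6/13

For |r| < 1, S = a / (1 - r)
S = 84 / (1 - (-6/13))
S = 84 / (19/13)
S = 1092/19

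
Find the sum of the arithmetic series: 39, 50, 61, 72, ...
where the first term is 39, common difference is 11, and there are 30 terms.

Sₙ = n/2 × (first + last)
Last term = a + (n-1)d = 39 + (30-1)×11 = 358
S_30 = 30/2 × (39 + 358)
S_30 = 30/2 × 397 = 5955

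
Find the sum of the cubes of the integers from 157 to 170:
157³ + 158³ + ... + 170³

Use ∑_{k=1}^{n} k³ = [n(n+1)/2]², then subtract the first 156 terms.
∑_{k=1}^{170} k³ = [170×171/2]² = 14535² = 211266225
∑_{k=1}^{156} k³ = [156×157/2]² = 12246² = 149964516
∑_{k=157}^{170} k³ = 211266225 - 149964516 = 61301709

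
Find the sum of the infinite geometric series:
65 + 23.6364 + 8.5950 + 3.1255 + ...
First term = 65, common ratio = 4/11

For |r| < 1, S = a / (1 - r)
S = 65 / (1 - (4/11))
S = 65 / (7/11)
S = 715/7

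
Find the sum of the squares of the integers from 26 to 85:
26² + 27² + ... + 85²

Use ∑_{k=1}^{n} k² = n(n+1)(2n+1)/6, then subtract the first 25 terms.
∑_{k=1}^{85} k² = 85×86×171/6 = 208335
∑_{k=1}^{25} k² = 25×26×51/6 = 5525
∑_{k=26}^{85} k² = 208335 - 5525 = 202810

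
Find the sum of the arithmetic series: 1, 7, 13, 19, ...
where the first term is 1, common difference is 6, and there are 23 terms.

Sₙ = n/2 × (first + last)
Last term = a + (n-1)d = 1 + (23-1)×6 = 133
S_23 = 23/2 × (1 + 133)
S_23 = 23/2 × 134 = 1541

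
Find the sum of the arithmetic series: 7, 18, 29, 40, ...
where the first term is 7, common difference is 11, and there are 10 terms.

Sₙ = n/2 × (first + last)
Last term = a + (n-1)d = 7 + (10-1)×11 = 106
S_10 = 10/2 × (7 + 106)
S_10 = 10/2 × 113 = 565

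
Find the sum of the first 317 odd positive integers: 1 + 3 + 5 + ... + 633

Sum of first n odd numbers = n²
= 317²
= 100489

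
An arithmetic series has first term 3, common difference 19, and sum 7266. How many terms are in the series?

Using S = n/2 × [2a + (n-1)d]
7266 = n/2 × [2(3) + (n-1)(19)]
7266 = n/2 × [6 + 19n - 19]
14532 = n × [-13 + 19n]
19n² + (-13)n - 14532 = 0
Discriminant: Δ = (-13)² - 4(19)(-14532) = 169 + 1104432 = 1104601
√Δ = 1051
n = [-(-13) + √Δ] / (2·19) = (13 + 1051) / 38 = 1064 / 38 = 28
(The negative root is discarded since n must be a positive integer.)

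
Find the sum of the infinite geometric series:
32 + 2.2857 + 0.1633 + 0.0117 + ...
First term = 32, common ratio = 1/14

For |r| < 1, S = a / (1 - r)
S = 32 / (1 - (1/14))
S = 32 / (13/14)
S = 448/13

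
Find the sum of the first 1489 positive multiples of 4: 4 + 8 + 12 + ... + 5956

Factor out 4: = 4(1 + 2 + ... + 1489) = 4 × n(n+1)/2
= 4 × 1489×1490/2
= 4 × 1109305
= 4437220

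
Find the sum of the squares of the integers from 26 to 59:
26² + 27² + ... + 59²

Use ∑_{k=1}^{n} k² = n(n+1)(2n+1)/6, then subtract the first 25 terms.
∑_{k=1}^{59} k² = 59×60×119/6 = 70210
∑_{k=1}^{25} k² = 25×26×51/6 = 5525
∑_{k=26}^{59} k² = 70210 - 5525 = 64685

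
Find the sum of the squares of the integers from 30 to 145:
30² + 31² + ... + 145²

Use ∑_{k=1}^{n} k² = n(n+1)(2n+1)/6, then subtract the first 29 terms.
∑_{k=1}^{145} k² = 145×146×291/6 = 1026745
∑_{k=1}^{29} k² = 29×30×59/6 = 8555
∑_{k=30}^{145} k² = 1026745 - 8555 = 1018190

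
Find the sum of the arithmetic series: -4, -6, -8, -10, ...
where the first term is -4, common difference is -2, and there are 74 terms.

Sₙ = n/2 × (first + last)
Last term = a + (n-1)d = -4 + (74-1)×(-2) = -150
S_74 = 74/2 × (-4 + (-150))
S_74 = 74/2 × (-154) = -5698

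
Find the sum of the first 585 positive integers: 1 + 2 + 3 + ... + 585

Formula: ∑k = n(n+1)/2
= 585×586/2
= 342810/2
= 171405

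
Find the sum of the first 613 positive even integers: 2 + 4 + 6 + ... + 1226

Sum of first n even numbers = n(n+1)
= 613×614
= 376382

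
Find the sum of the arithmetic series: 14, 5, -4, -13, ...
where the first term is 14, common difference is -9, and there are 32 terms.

Sₙ = n/2 × (first + last)
Last term = a + (n-1)d = 14 + (32-1)×(-9) = -265
S_32 = 32/2 × (14 + (-265))
S_32 = 32/2 × (-251) = -4016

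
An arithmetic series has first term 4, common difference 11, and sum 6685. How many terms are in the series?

Using S = n/2 × [2a + (n-1)d]
6685 = n/2 × [2(4) + (n-1)(11)]
6685 = n/2 × [8 + 11n - 11]
13370 = n × [-3 + 11n]
11n² + (-3)n - 13370 = 0
Discriminant: Δ = (-3)² - 4(11)(-13370) = 9 + 588280 = 588289
√Δ = 767
n = [-(-3) + √Δ] / (2·11) = (3 + 767) / 22 = 770 / 22 = 35
(The negative root is discarded since n must be a positive integer.)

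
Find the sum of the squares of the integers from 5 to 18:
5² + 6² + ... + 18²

Use ∑_{k=1}^{n} k² = n(n+1)(2n+1)/6, then subtract the first 4 terms.
∑_{k=1}^{18} k² = 18×19×37/6 = 2109
∑_{k=1}^{4} k² = 4×5×9/6 = 30
∑_{k=5}^{18} k² = 2109 - 30 = 2079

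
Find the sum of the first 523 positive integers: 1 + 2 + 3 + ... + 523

Formula: ∑k = n(n+1)/2
= 523×524/2
= 274052/2
= 137026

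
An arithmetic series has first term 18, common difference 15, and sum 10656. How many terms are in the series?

Using S = n/2 × [2a + (n-1)d]
10656 = n/2 × [2(18) + (n-1)(15)]
10656 = n/2 × [36 + 15n - 15]
21312 = n × [21 + 15n]
15n² + (21)n - 21312 = 0
Discriminant: Δ = (21)² - 4(15)(-21312) = 441 + 1278720 = 1279161
√Δ = 1131
n = [-(21) + √Δ] / (2·15) = (-21 + 1131) / 30 = 1110 / 30 = 37
(The negative root is discarded since n must be a positive integer.)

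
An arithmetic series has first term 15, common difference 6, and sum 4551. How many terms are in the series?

Using S = n/2 × [2a + (n-1)d]
4551 = n/2 × [2(15) + (n-1)(6)]
4551 = n/2 × [30 + 6n - 6]
9102 = n × [24 + 6n]
6n² + (24)n - 9102 = 0
Discriminant: Δ = (24)² - 4(6)(-9102) = 576 + 218448 = 219024
√Δ = 468
n = [-(24) + √Δ] / (2·6) = (-24 + 468) / 12 = 444 / 12 = 37
(The negative root is discarded since n must be a positive integer.)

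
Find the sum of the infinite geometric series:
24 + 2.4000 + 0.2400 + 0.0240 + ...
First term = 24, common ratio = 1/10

For |r| < 1, S = a / (1 - r)
S = 24 / (1 - (1/10))
S = 24 / (9/10)
S = 80/3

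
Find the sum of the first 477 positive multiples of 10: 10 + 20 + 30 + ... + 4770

Factor out 10: = 10(1 + 2 + ... + 477) = 10 × n(n+1)/2
= 10 × 477×478/2
= 10 × 114003
= 1140030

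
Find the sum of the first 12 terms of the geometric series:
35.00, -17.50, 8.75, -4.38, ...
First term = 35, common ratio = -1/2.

Sₙ = a(1 - rⁿ) / (1 - r)
S_12 = 35(1 - (-1/2)^12) / (1 - (-1/2))
S_12 = 35(1 - (1/4096)) / (3/2)
S_12 = 47775/2048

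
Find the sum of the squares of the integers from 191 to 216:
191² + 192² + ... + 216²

Use ∑_{k=1}^{n} k² = n(n+1)(2n+1)/6, then subtract the first 190 terms.
∑_{k=1}^{216} k² = 216×217×433/6 = 3382596
∑_{k=1}^{190} k² = 190×191×381/6 = 2304415
∑_{k=191}^{216} k² = 3382596 - 2304415 = 1078181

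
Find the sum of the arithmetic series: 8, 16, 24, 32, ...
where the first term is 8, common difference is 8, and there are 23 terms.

Sₙ = n/2 × (first + last)
Last term = a + (n-1)d = 8 + (23-1)×8 = 184
S_23 = 23/2 × (8 + 184)
S_23 = 23/2 × 192 = 2208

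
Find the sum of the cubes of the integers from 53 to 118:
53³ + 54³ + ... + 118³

Use ∑_{k=1}^{n} k³ = [n(n+1)/2]², then subtract the first 52 terms.
∑_{k=1}^{118} k³ = [118×119/2]² = 7021² = 49294441
∑_{k=1}^{52} k³ = [52×53/2]² = 1378² = 1898884
∑_{k=53}^{118} k³ = 49294441 - 1898884 = 47395557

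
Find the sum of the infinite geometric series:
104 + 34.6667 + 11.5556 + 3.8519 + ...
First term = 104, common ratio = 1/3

For |r| < 1, S = a / (1 - r)
S = 104 / (1 - (1/3))
S = 104 / (2/3)
S = 156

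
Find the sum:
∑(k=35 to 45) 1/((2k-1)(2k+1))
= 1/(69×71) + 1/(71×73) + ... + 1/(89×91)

Partial fractions: 1/((2k-1)(2k+1)) = (1/2)[1/(2k-1) - 1/(2k+1)]
The series telescopes:
= (1/2)[1/69 - 1/91]
= 11/6279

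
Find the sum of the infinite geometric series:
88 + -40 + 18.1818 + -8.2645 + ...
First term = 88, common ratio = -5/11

For |r| < 1, S = a / (1 - r)
S = 88 / (1 - (-5/11))
S = 88 / (16/11)
S = 121/2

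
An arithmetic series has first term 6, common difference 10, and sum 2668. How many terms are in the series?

Using S = n/2 × [2a + (n-1)d]
2668 = n/2 × [2(6) + (n-1)(10)]
2668 = n/2 × [12 + 10n - 10]
5336 = n × [2 + 10n]
10n² + (2)n - 5336 = 0
Discriminant: Δ = (2)² - 4(10)(-5336) = 4 + 213440 = 213444
√Δ = 462
n = [-(2) + √Δ] / (2·10) = (-2 + 462) / 20 = 460 / 20 = 23
(The negative root is discarded since n must be a positive integer.)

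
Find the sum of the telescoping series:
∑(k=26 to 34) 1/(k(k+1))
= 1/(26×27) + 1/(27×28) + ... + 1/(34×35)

Partial fractions: 1/(k(k+1)) = 1/k - 1/(k+1)
The series telescopes:
= (1/26 - 1/27) + (1/27 - 1/28) + ... + (1/34 - 1/35)
= 1/26 - 1/35
= 9/910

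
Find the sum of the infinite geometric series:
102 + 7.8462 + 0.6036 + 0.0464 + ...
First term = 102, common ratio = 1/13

For |r| < 1, S = a / (1 - r)
S = 102 / (1 - (1/13))
S = 102 / (12/13)
S = 221/2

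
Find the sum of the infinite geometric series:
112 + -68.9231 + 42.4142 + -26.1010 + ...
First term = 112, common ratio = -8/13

For |r| < 1, S = a / (1 - r)
S = 112 / (1 - (-8/13))
S = 112 / (21/13)
S = 208/3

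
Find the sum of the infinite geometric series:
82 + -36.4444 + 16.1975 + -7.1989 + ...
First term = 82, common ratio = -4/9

For |r| < 1, S = a / (1 - r)
S = 82 / (1 - (-4/9))
S = 82 / (13/9)
S = 738/13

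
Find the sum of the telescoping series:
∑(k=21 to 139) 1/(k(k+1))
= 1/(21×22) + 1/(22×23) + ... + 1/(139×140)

Partial fractions: 1/(k(k+1)) = 1/k - 1/(k+1)
The series telescopes:
= (1/21 - 1/22) + (1/22 - 1/23) + ... + (1/139 - 1/140)
= 1/21 - 1/140
= 17/420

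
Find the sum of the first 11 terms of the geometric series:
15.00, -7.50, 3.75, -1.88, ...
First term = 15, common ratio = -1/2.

Sₙ = a(1 - rⁿ) / (1 - r)
S_11 = 15(1 - (-1/2)^11) / (1 - (-1/2))
S_11 = 15(1 - (-1/2048)) / (3/2)
S_11 = 10245/1024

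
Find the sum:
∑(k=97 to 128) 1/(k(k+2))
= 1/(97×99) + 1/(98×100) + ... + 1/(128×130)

Partial fractions: 1/(k(k+2)) = (1/2)[1/k - 1/(k+2)]
Telescoping leaves the first two and last two terms:
= (1/2)[1/97 + 1/98 - 1/129 - 1/130]
= 101012/39853905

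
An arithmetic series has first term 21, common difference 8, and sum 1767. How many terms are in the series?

Using S = n/2 × [2a + (n-1)d]
1767 = n/2 × [2(21) + (n-1)(8)]
1767 = n/2 × [42 + 8n - 8]
3534 = n × [34 + 8n]
8n² + (34)n - 3534 = 0
Discriminant: Δ = (34)² - 4(8)(-3534) = 1156 + 113088 = 114244
√Δ = 338
n = [-(34) + √Δ] / (2·8) = (-34 + 338) / 16 = 304 / 16 = 19
(The negative root is discarded since n must be a positive integer.)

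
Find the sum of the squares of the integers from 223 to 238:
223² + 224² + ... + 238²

Use ∑_{k=1}^{n} k² = n(n+1)(2n+1)/6, then subtract the first 222 terms.
∑_{k=1}^{238} k² = 238×239×477/6 = 4522119
∑_{k=1}^{222} k² = 222×223×445/6 = 3671695
∑_{k=223}^{238} k² = 4522119 - 3671695 = 850424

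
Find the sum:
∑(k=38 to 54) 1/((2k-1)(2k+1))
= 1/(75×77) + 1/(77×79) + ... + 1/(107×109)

Partial fractions: 1/((2k-1)(2k+1)) = (1/2)[1/(2k-1) - 1/(2k+1)]
The series telescopes:
= (1/2)[1/75 - 1/109]
= 17/8175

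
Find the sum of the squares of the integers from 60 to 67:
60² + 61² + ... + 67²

Use ∑_{k=1}^{n} k² = n(n+1)(2n+1)/6, then subtract the first 59 terms.
∑_{k=1}^{67} k² = 67×68×135/6 = 102510
∑_{k=1}^{59} k² = 59×60×119/6 = 70210
∑_{k=60}^{67} k² = 102510 - 70210 = 32300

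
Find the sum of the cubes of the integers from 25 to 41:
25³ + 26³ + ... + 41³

Use ∑_{k=1}^{n} k³ = [n(n+1)/2]², then subtract the first 24 terms.
∑_{k=1}^{41} k³ = [41×42/2]² = 861² = 741321
∑_{k=1}^{24} k³ = [24×25/2]² = 300² = 90000
∑_{k=25}^{41} k³ = 741321 - 90000 = 651321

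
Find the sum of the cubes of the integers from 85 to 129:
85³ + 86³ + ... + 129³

Use ∑_{k=1}^{n} k³ = [n(n+1)/2]², then subtract the first 84 terms.
∑_{k=1}^{129} k³ = [129×130/2]² = 8385² = 70308225
∑_{k=1}^{84} k³ = [84×85/2]² = 3570² = 12744900
∑_{k=85}^{129} k³ = 70308225 - 12744900 = 57563325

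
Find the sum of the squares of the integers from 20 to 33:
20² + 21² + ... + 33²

Use ∑_{k=1}^{n} k² = n(n+1)(2n+1)/6, then subtract the first 19 terms.
∑_{k=1}^{33} k² = 33×34×67/6 = 12529
∑_{k=1}^{19} k² = 19×20×39/6 = 2470
∑_{k=20}^{33} k² = 12529 - 2470 = 10059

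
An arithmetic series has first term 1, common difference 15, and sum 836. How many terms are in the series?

Using S = n/2 × [2a + (n-1)d]
836 = n/2 × [2(1) + (n-1)(15)]
836 = n/2 × [2 + 15n - 15]
1672 = n × [-13 + 15n]
15n² + (-13)n - 1672 = 0
Discriminant: Δ = (-13)² - 4(15)(-1672) = 169 + 100320 = 100489
√Δ = 317
n = [-(-13) + √Δ] / (2·15) = (13 + 317) / 30 = 330 / 30 = 11
(The negative root is discarded since n must be a positive integer.)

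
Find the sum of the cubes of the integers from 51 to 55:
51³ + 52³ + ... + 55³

Use ∑_{k=1}^{n} k³ = [n(n+1)/2]², then subtract the first 50 terms.
∑_{k=1}^{55} k³ = [55×56/2]² = 1540² = 2371600
∑_{k=1}^{50} k³ = [50×51/2]² = 1275² = 1625625
∑_{k=51}^{55} k³ = 2371600 - 1625625 = 745975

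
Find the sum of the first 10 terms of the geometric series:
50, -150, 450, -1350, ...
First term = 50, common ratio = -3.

Sₙ = a(1 - rⁿ) / (1 - r)
S_10 = 50(1 - (-3)^10) / (1 - (-3))
S_10 = 50(1 - 59049) / (4)
S_10 = -738100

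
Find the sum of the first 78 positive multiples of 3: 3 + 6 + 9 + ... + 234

Factor out 3: = 3(1 + 2 + ... + 78) = 3 × n(n+1)/2
= 3 × 78×79/2
= 3 × 3081
= 9243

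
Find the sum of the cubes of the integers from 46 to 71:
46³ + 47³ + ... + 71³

Use ∑_{k=1}^{n} k³ = [n(n+1)/2]², then subtract the first 45 terms.
∑_{k=1}^{71} k³ = [71×72/2]² = 2556² = 6533136
∑_{k=1}^{45} k³ = [45×46/2]² = 1035² = 1071225
∑_{k=46}^{71} k³ = 6533136 - 1071225 = 5461911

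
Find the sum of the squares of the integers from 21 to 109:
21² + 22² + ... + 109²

Use ∑_{k=1}^{n} k² = n(n+1)(2n+1)/6, then subtract the first 20 terms.
∑_{k=1}^{109} k² = 109×110×219/6 = 437635
∑_{k=1}^{20} k² = 20×21×41/6 = 2870
∑_{k=21}^{109} k² = 437635 - 2870 = 434765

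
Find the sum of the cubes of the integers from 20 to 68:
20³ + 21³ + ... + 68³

Use ∑_{k=1}^{n} k³ = [n(n+1)/2]², then subtract the first 19 terms.
∑_{k=1}^{68} k³ = [68×69/2]² = 2346² = 5503716
∑_{k=1}^{19} k³ = [19×20/2]² = 190² = 36100
∑_{k=20}^{68} k³ = 5503716 - 36100 = 5467616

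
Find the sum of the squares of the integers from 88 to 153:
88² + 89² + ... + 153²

Use ∑_{k=1}^{n} k² = n(n+1)(2n+1)/6, then subtract the first 87 terms.
∑_{k=1}^{153} k² = 153×154×307/6 = 1205589
∑_{k=1}^{87} k² = 87×88×175/6 = 223300
∑_{k=88}^{153} k² = 1205589 - 223300 = 982289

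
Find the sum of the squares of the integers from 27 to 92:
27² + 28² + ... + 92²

Use ∑_{k=1}^{n} k² = n(n+1)(2n+1)/6, then subtract the first 26 terms.
∑_{k=1}^{92} k² = 92×93×185/6 = 263810
∑_{k=1}^{26} k² = 26×27×53/6 = 6201
∑_{k=27}^{92} k² = 263810 - 6201 = 257609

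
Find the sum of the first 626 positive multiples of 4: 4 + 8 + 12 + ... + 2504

Factor out 4: = 4(1 + 2 + ... + 626) = 4 × n(n+1)/2
= 4 × 626×627/2
= 4 × 196251
= 785004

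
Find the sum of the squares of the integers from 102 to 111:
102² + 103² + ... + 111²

Use ∑_{k=1}^{n} k² = n(n+1)(2n+1)/6, then subtract the first 101 terms.
∑_{k=1}^{111} k² = 111×112×223/6 = 462056
∑_{k=1}^{101} k² = 101×102×203/6 = 348551
∑_{k=102}^{111} k² = 462056 - 348551 = 113505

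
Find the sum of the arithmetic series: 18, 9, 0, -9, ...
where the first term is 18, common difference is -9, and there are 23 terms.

Sₙ = n/2 × (first + last)
Last term = a + (n-1)d = 18 + (23-1)×(-9) = -180
S_23 = 23/2 × (18 + (-180))
S_23 = 23/2 × (-162) = -1863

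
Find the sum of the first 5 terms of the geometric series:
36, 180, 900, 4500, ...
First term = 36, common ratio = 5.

Sₙ = a(1 - rⁿ) / (1 - r)
S_5 = 36(1 - 5^5) / (1 - 5)
S_5 = 36(1 - 3125) / (-4)
S_5 = 28116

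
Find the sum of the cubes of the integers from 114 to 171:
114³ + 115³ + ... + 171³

Use ∑_{k=1}^{n} k³ = [n(n+1)/2]², then subtract the first 113 terms.
∑_{k=1}^{171} k³ = [171×172/2]² = 14706² = 216266436
∑_{k=1}^{113} k³ = [113×114/2]² = 6441² = 41486481
∑_{k=114}^{171} k³ = 216266436 - 41486481 = 174779955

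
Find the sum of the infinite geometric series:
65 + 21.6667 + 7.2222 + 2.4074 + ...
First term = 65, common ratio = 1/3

For |r| < 1, S = a / (1 - r)
S = 65 / (1 - (1/3))
S = 65 / (2/3)
S = 195/2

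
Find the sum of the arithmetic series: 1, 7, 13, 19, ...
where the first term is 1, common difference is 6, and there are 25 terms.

Sₙ = n/2 × (first + last)
Last term = a + (n-1)d = 1 + (25-1)×6 = 145
S_25 = 25/2 × (1 + 145)
S_25 = 25/2 × 146 = 1825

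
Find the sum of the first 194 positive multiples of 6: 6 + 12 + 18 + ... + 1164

Factor out 6: = 6(1 + 2 + ... + 194) = 6 × n(n+1)/2
= 6 × 194×195/2
= 6 × 18915
= 113490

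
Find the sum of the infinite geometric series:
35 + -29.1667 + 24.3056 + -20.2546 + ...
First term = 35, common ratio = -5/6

For |r| < 1, S = a / (1 - r)
S = 35 / (1 - (-5/6))
S = 35 / (11/6)
S = 210/11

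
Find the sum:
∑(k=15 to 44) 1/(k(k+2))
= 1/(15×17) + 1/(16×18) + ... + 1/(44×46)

Partial fractions: 1/(k(k+2)) = (1/2)[1/k - 1/(k+2)]
Telescoping leaves the first two and last two terms:
= (1/2)[1/15 + 1/16 - 1/45 - 1/46]
= 1411/33120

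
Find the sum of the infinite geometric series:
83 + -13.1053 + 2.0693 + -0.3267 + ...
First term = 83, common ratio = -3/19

For |r| < 1, S = a / (1 - r)
S = 83 / (1 - (-3/19))
S = 83 / (22/19)
S = 1577/22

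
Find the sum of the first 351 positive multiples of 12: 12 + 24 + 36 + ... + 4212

Factor out 12: = 12(1 + 2 + ... + 351) = 12 × n(n+1)/2
= 12 × 351×352/2
= 12 × 61776
= 741312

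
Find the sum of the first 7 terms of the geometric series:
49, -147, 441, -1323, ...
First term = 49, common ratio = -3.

Sₙ = a(1 - rⁿ) / (1 - r)
S_7 = 49(1 - (-3)^7) / (1 - (-3))
S_7 = 49(1 - (-2187)) / (4)
S_7 = 26803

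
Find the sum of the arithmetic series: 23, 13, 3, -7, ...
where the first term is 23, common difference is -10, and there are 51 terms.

Sₙ = n/2 × (first + last)
Last term = a + (n-1)d = 23 + (51-1)×(-10) = -477
S_51 = 51/2 × (23 + (-477))
S_51 = 51/2 × (-454) = -11577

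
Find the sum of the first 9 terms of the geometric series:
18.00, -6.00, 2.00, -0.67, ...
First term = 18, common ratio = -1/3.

Sₙ = a(1 - rⁿ) / (1 - r)
S_9 = 18(1 - (-1/3)^9) / (1 - (-1/3))
S_9 = 18(1 - (-1/19683)) / (4/3)
S_9 = 9842/729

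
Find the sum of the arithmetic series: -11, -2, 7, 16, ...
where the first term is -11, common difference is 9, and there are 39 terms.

Sₙ = n/2 × (first + last)
Last term = a + (n-1)d = -11 + (39-1)×9 = 331
S_39 = 39/2 × (-11 + 331)
S_39 = 39/2 × 320 = 6240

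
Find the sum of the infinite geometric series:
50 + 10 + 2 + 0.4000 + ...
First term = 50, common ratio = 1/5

For |r| < 1, S = a / (1 - r)
S = 50 / (1 - (1/5))
S = 50 / (4/5)
S = 125/2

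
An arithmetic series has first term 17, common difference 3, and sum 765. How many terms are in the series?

Using S = n/2 × [2a + (n-1)d]
765 = n/2 × [2(17) + (n-1)(3)]
765 = n/2 × [34 + 3n - 3]
1530 = n × [31 + 3n]
3n² + (31)n - 1530 = 0
Discriminant: Δ = (31)² - 4(3)(-1530) = 961 + 18360 = 19321
√Δ = 139
n = [-(31) + √Δ] / (2·3) = (-31 + 139) / 6 = 108 / 6 = 18
(The negative root is discarded since n must be a positive integer.)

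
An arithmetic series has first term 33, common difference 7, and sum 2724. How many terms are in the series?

Using S = n/2 × [2a + (n-1)d]
2724 = n/2 × [2(33) + (n-1)(7)]
2724 = n/2 × [66 + 7n - 7]
5448 = n × [59 + 7n]
7n² + (59)n - 5448 = 0
Discriminant: Δ = (59)² - 4(7)(-5448) = 3481 + 152544 = 156025
√Δ = 395
n = [-(59) + √Δ] / (2·7) = (-59 + 395) / 14 = 336 / 14 = 24
(The negative root is discarded since n must be a positive integer.)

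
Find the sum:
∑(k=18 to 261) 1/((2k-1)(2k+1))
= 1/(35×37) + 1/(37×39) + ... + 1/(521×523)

Partial fractions: 1/((2k-1)(2k+1)) = (1/2)[1/(2k-1) - 1/(2k+1)]
The series telescopes:
= (1/2)[1/35 - 1/523]
= 244/18305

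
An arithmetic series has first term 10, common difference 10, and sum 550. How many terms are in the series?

Using S = n/2 × [2a + (n-1)d]
550 = n/2 × [2(10) + (n-1)(10)]
550 = n/2 × [20 + 10n - 10]
1100 = n × [10 + 10n]
10n² + (10)n - 1100 = 0
Discriminant: Δ = (10)² - 4(10)(-1100) = 100 + 44000 = 44100
√Δ = 210
n = [-(10) + √Δ] / (2·10) = (-10 + 210) / 20 = 200 / 20 = 10
(The negative root is discarded since n must be a positive integer.)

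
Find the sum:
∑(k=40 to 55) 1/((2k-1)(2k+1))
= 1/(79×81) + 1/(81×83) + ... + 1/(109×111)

Partial fractions: 1/((2k-1)(2k+1)) = (1/2)[1/(2k-1) - 1/(2k+1)]
The series telescopes:
= (1/2)[1/79 - 1/111]
= 16/8769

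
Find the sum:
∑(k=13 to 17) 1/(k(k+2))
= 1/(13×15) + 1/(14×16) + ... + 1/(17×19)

Partial fractions: 1/(k(k+2)) = (1/2)[1/k - 1/(k+2)]
Telescoping leaves the first two and last two terms:
= (1/2)[1/13 + 1/14 - 1/18 - 1/19]
= 625/31122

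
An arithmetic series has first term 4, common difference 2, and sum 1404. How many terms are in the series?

Using S = n/2 × [2a + (n-1)d]
1404 = n/2 × [2(4) + (n-1)(2)]
1404 = n/2 × [8 + 2n - 2]
2808 = n × [6 + 2n]
2n² + (6)n - 2808 = 0
Discriminant: Δ = (6)² - 4(2)(-2808) = 36 + 22464 = 22500
√Δ = 150
n = [-(6) + √Δ] / (2·2) = (-6 + 150) / 4 = 144 / 4 = 36
(The negative root is discarded since n must be a positive integer.)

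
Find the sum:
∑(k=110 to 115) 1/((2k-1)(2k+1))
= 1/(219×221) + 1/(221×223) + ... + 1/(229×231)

Partial fractions: 1/((2k-1)(2k+1)) = (1/2)[1/(2k-1) - 1/(2k+1)]
The series telescopes:
= (1/2)[1/219 - 1/231]
= 2/16863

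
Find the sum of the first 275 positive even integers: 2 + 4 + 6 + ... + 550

Sum of first n even numbers = n(n+1)
= 275×276
= 75900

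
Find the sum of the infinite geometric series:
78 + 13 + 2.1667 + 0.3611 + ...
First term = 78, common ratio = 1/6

For |r| < 1, S = a / (1 - r)
S = 78 / (1 - (1/6))
S = 78 / (5/6)
S = 468/5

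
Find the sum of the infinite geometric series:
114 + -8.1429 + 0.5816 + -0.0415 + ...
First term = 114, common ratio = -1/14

For |r| < 1, S = a / (1 - r)
S = 114 / (1 - (-1/14))
S = 114 / (15/14)
S = 532/5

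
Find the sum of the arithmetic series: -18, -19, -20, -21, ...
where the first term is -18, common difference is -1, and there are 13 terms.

Sₙ = n/2 × (first + last)
Last term = a + (n-1)d = -18 + (13-1)×(-1) = -30
S_13 = 13/2 × (-18 + (-30))
S_13 = 13/2 × (-48) = -312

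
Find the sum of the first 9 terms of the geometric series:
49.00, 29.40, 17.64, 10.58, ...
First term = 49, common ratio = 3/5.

Sₙ = a(1 - rⁿ) / (1 - r)
S_9 = 49(1 - (3/5)^9) / (1 - (3/5))
S_9 = 49(1 - (19683/1953125)) / (2/5)
S_9 = 47369329/390625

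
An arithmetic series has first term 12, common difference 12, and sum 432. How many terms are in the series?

Using S = n/2 × [2a + (n-1)d]
432 = n/2 × [2(12) + (n-1)(12)]
432 = n/2 × [24 + 12n - 12]
864 = n × [12 + 12n]
12n² + (12)n - 864 = 0
Discriminant: Δ = (12)² - 4(12)(-864) = 144 + 41472 = 41616
√Δ = 204
n = [-(12) + √Δ] / (2·12) = (-12 + 204) / 24 = 192 / 24 = 8
(The negative root is discarded since n must be a positive integer.)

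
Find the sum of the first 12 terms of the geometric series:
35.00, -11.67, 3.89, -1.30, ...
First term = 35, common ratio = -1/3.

Sₙ = a(1 - rⁿ) / (1 - r)
S_12 = 35(1 - (-1/3)^12) / (1 - (-1/3))
S_12 = 35(1 - (1/531441)) / (4/3)
S_12 = 4650100/177147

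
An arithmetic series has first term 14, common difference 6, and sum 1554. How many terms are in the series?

Using S = n/2 × [2a + (n-1)d]
1554 = n/2 × [2(14) + (n-1)(6)]
1554 = n/2 × [28 + 6n - 6]
3108 = n × [22 + 6n]
6n² + (22)n - 3108 = 0
Discriminant: Δ = (22)² - 4(6)(-3108) = 484 + 74592 = 75076
√Δ = 274
n = [-(22) + √Δ] / (2·6) = (-22 + 274) / 12 = 252 / 12 = 21
(The negative root is discarded since n must be a positive integer.)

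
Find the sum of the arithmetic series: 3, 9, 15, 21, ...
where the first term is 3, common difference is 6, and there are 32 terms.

Sₙ = n/2 × (first + last)
Last term = a + (n-1)d = 3 + (32-1)×6 = 189
S_32 = 32/2 × (3 + 189)
S_32 = 32/2 × 192 = 3072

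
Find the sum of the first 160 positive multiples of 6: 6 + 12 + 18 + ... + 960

Factor out 6: = 6(1 + 2 + ... + 160) = 6 × n(n+1)/2
= 6 × 160×161/2
= 6 × 12880
= 77280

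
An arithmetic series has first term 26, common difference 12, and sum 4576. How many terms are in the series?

Using S = n/2 × [2a + (n-1)d]
4576 = n/2 × [2(26) + (n-1)(12)]
4576 = n/2 × [52 + 12n - 12]
9152 = n × [40 + 12n]
12n² + (40)n - 9152 = 0
Discriminant: Δ = (40)² - 4(12)(-9152) = 1600 + 439296 = 440896
√Δ = 664
n = [-(40) + √Δ] / (2·12) = (-40 + 664) / 24 = 624 / 24 = 26
(The negative root is discarded since n must be a positive integer.)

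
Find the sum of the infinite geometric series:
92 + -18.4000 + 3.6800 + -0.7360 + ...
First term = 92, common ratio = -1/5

For |r| < 1, S = a / (1 - r)
S = 92 / (1 - (-1/5))
S = 92 / (6/5)
S = 230/3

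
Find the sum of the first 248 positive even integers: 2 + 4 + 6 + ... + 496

Sum of first n even numbers = n(n+1)
= 248×249
= 61752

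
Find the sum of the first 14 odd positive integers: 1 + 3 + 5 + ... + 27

Sum of first n odd numbers = n²
= 14²
= 196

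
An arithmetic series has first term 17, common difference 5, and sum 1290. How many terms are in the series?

Using S = n/2 × [2a + (n-1)d]
1290 = n/2 × [2(17) + (n-1)(5)]
1290 = n/2 × [34 + 5n - 5]
2580 = n × [29 + 5n]
5n² + (29)n - 2580 = 0
Discriminant: Δ = (29)² - 4(5)(-2580) = 841 + 51600 = 52441
√Δ = 229
n = [-(29) + √Δ] / (2·5) = (-29 + 229) / 10 = 200 / 10 = 20
(The negative root is discarded since n must be a positive integer.)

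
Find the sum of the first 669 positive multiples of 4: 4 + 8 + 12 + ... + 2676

Factor out 4: = 4(1 + 2 + ... + 669) = 4 × n(n+1)/2
= 4 × 669×670/2
= 4 × 224115
= 896460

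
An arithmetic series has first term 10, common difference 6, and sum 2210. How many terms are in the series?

Using S = n/2 × [2a + (n-1)d]
2210 = n/2 × [2(10) + (n-1)(6)]
2210 = n/2 × [20 + 6n - 6]
4420 = n × [14 + 6n]
6n² + (14)n - 4420 = 0
Discriminant: Δ = (14)² - 4(6)(-4420) = 196 + 106080 = 106276
√Δ = 326
n = [-(14) + √Δ] / (2·6) = (-14 + 326) / 12 = 312 / 12 = 26
(The negative root is discarded since n must be a positive integer.)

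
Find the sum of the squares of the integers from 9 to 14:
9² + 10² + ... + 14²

Use ∑_{k=1}^{n} k² = n(n+1)(2n+1)/6, then subtract the first 8 terms.
∑_{k=1}^{14} k² = 14×15×29/6 = 1015
∑_{k=1}^{8} k² = 8×9×17/6 = 204
∑_{k=9}^{14} k² = 1015 - 204 = 811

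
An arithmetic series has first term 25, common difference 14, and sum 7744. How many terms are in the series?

Using S = n/2 × [2a + (n-1)d]
7744 = n/2 × [2(25) + (n-1)(14)]
7744 = n/2 × [50 + 14n - 14]
15488 = n × [36 + 14n]
14n² + (36)n - 15488 = 0
Discriminant: Δ = (36)² - 4(14)(-15488) = 1296 + 867328 = 868624
√Δ = 932
n = [-(36) + √Δ] / (2·14) = (-36 + 932) / 28 = 896 / 28 = 32
(The negative root is discarded since n must be a positive integer.)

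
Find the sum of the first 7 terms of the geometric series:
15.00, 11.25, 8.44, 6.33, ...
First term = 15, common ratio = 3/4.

Sₙ = a(1 - rⁿ) / (1 - r)
S_7 = 15(1 - (3/4)^7) / (1 - (3/4))
S_7 = 15(1 - (2187/16384)) / (1/4)
S_7 = 212955/4096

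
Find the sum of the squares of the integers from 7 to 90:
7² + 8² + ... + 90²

Use ∑_{k=1}^{n} k² = n(n+1)(2n+1)/6, then subtract the first 6 terms.
∑_{k=1}^{90} k² = 90×91×181/6 = 247065
∑_{k=1}^{6} k² = 6×7×13/6 = 91
∑_{k=7}^{90} k² = 247065 - 91 = 246974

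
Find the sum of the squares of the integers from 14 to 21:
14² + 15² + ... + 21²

Use ∑_{k=1}^{n} k² = n(n+1)(2n+1)/6, then subtract the first 13 terms.
∑_{k=1}^{21} k² = 21×22×43/6 = 3311
∑_{k=1}^{13} k² = 13×14×27/6 = 819
∑_{k=14}^{21} k² = 3311 - 819 = 2492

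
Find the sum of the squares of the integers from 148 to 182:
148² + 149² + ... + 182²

Use ∑_{k=1}^{n} k² = n(n+1)(2n+1)/6, then subtract the first 147 terms.
∑_{k=1}^{182} k² = 182×183×365/6 = 2026115
∑_{k=1}^{147} k² = 147×148×295/6 = 1069670
∑_{k=148}^{182} k² = 2026115 - 1069670 = 956445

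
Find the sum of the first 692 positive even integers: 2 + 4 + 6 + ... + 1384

Sum of first n even numbers = n(n+1)
= 692×693
= 479556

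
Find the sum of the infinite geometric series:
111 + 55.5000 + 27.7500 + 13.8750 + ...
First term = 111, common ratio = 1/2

For |r| < 1, S = a / (1 - r)
S = 111 / (1 - (1/2))
S = 111 / (1/2)
S = 222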